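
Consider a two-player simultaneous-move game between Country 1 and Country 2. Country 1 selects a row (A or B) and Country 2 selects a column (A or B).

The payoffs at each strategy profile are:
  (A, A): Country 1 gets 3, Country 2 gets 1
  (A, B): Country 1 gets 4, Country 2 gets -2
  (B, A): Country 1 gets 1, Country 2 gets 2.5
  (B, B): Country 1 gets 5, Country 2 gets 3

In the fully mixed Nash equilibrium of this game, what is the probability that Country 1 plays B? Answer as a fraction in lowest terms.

6/7

Let x be the probability that Country 1 plays A. In a completely mixed equilibrium, Country 2 must be indifferent between A and B.
Country 2's expected payoff from A is x + 2.5(1−x); from B it is −2x + 3(1−x).
Setting these equal: −1.5x + 2.5 = −5x + 3, so x = 1/7.
Therefore Country 1 plays B with probability 1 − 1/7 = 6/7.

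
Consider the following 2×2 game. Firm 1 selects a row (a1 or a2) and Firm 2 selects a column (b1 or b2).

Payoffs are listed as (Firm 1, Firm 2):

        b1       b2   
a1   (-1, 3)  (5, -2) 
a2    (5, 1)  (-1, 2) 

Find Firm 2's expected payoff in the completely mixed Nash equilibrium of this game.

4/3

First find p, the probability Firm 1 plays a1, from Firm 2's indifference between b1 and b2: 3p + (1−p) = −2p + 2(1−p), giving p = 1/6.
Since Firm 2 is indifferent in equilibrium, Firm 2's expected payoff equals the payoff from either column against (1/6, 5/6). Using b1: 3(1/6) + (5/6) = 4/3.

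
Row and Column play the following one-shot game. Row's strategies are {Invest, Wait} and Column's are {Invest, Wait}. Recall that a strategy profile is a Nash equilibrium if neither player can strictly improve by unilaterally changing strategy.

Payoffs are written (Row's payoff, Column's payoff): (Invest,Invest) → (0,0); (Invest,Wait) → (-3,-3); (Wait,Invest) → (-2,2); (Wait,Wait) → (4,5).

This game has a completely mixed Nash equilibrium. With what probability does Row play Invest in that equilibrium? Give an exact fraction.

Let x be the probability that Row plays Invest. In a completely mixed equilibrium, Column must be indifferent between Invest and Wait.
Column's expected payoff from Invest is 2(1−x); from Wait it is −3x + 5(1−x).
Setting these equal: −2x + 2 = −8x + 5, so x = 1/2.

1/2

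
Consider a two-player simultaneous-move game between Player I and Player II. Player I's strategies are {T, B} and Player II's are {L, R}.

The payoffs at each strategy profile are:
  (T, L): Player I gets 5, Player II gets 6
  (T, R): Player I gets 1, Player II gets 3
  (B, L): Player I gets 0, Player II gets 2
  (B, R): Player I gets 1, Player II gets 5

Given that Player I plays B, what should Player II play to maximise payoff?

R

Against B, Player II earns 2 from L and 5 from R.
So R is the best response.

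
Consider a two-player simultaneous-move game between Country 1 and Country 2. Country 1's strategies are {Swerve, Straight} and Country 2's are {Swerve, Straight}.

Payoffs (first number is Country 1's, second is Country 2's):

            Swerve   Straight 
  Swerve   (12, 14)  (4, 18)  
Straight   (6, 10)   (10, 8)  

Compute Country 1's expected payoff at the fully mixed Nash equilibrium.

8

First find q, the probability Country 2 plays Swerve, from Country 1's indifference between Swerve and Straight: 12q + 4(1−q) = 6q + 10(1−q), giving q = 1/2.
Since Country 1 is indifferent in equilibrium, Country 1's expected payoff equals the payoff from either row against (1/2, 1/2). Using Swerve: 12(1/2) + 4(1/2) = 8.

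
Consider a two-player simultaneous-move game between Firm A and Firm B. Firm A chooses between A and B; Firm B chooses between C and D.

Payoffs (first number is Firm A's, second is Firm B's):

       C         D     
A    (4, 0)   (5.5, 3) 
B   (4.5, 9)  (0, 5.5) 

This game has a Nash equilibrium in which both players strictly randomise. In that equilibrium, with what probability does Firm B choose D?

1/12

Let q be the probability that Firm B plays C. In a completely mixed equilibrium, Firm A must be indifferent between A and B.
Firm A's expected payoff from A is 4q + 5.5(1−q); from B it is 4.5q.
Setting these equal: −1.5q + 5.5 = 4.5q, so q = 11/12.
Therefore Firm B plays D with probability 1 − 11/12 = 1/12.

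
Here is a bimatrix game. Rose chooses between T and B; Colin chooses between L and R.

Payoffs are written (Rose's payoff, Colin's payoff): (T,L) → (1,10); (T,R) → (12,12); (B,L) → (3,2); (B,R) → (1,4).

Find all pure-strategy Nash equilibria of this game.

(T, R)

(T, L): Rose prefers B (3 > 1); Colin prefers R (12 > 10) — not an equilibrium.
(T, R): Rose gets 12 ≥ 1 from B, and Colin gets 12 ≥ 10 from L — Nash equilibrium.
(B, L): Colin prefers R (4 > 2) — not an equilibrium.
(B, R): Rose prefers T (12 > 1) — not an equilibrium.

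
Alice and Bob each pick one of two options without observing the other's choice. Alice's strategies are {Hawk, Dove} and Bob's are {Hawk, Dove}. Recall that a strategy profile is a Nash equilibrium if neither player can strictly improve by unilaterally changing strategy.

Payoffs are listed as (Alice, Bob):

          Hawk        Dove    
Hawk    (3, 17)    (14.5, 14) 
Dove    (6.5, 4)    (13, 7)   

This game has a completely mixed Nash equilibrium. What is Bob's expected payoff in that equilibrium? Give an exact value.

First find p, the probability Alice plays Hawk, from Bob's indifference between Hawk and Dove: 17p + 4(1−p) = 14p + 7(1−p), giving p = 1/2.
Since Bob is indifferent in equilibrium, Bob's expected payoff equals the payoff from either column against (1/2, 1/2). Using Hawk: 17(1/2) + 4(1/2) = 21/2.

21/2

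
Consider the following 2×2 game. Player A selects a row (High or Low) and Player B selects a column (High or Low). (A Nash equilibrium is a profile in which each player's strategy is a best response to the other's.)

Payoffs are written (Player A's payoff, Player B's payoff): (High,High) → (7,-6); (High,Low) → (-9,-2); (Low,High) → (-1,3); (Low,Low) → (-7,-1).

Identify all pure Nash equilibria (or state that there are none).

none

(High, High): Player B prefers Low (-2 > -6) — not an equilibrium.
(High, Low): Player A prefers Low (-7 > -9) — not an equilibrium.
(Low, High): Player A prefers High (7 > -1) — not an equilibrium.
(Low, Low): Player B prefers High (3 > -1) — not an equilibrium.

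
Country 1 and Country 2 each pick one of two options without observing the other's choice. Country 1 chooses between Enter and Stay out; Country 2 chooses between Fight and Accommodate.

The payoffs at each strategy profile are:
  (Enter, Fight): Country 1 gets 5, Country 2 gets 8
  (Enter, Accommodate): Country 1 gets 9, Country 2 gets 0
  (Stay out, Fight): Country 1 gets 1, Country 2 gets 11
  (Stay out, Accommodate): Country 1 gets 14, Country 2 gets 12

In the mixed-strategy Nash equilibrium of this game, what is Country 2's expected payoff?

32/3

First find p, the probability Country 1 plays Enter, from Country 2's indifference between Fight and Accommodate: 8p + 11(1−p) = 12(1−p), giving p = 1/9.
Since Country 2 is indifferent in equilibrium, Country 2's expected payoff equals the payoff from either column against (1/9, 8/9). Using Fight: 8(1/9) + 11(8/9) = 32/3.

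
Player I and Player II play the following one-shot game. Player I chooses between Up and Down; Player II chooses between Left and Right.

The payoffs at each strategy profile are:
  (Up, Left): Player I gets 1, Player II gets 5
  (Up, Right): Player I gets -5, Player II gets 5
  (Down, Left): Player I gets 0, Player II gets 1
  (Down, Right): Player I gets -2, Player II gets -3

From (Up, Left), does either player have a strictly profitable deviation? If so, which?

Neither

Player I at (Up, Left) earns 1; deviating to Down yields 0 — not better.
Player II earns 5; deviating to Right yields 5 — not better.
Neither player can strictly improve; the profile is a Nash equilibrium.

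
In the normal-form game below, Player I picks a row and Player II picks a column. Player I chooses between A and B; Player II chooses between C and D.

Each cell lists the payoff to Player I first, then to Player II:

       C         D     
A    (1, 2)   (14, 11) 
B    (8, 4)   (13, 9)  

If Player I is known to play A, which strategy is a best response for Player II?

Against A, Player II earns 2 from C and 11 from D.
So D is the best response.

D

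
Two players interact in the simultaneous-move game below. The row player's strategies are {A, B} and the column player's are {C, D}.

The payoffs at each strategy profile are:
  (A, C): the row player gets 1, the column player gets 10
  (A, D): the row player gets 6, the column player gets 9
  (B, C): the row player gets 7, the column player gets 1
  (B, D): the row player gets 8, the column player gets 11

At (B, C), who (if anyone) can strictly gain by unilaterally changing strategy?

The column player

The row player at (B, C) earns 7; deviating to A yields 1 — not better.
The column player earns 1; deviating to D yields 11 — a strict improvement.
Only the column player has a strictly profitable deviation.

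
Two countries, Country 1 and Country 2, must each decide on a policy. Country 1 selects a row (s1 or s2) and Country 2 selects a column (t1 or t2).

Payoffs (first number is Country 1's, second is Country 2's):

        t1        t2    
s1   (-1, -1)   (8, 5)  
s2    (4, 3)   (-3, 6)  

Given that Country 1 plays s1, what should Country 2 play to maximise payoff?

Against s1, Country 2 earns -1 from t1 and 5 from t2.
So t2 is the best response.

t2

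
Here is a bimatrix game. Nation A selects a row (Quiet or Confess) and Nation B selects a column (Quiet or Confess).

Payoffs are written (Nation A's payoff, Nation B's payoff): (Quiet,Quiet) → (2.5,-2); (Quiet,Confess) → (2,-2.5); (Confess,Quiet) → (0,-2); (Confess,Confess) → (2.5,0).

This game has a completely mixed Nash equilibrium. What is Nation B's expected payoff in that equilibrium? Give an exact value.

-2

First find x, the probability Nation A plays Quiet, from Nation B's indifference between Quiet and Confess: −2x − 2(1−x) = −2.5x, giving x = 4/5.
Since Nation B is indifferent in equilibrium, Nation B's expected payoff equals the payoff from either column against (4/5, 1/5). Using Quiet: −2(4/5) − 2(1/5) = -2.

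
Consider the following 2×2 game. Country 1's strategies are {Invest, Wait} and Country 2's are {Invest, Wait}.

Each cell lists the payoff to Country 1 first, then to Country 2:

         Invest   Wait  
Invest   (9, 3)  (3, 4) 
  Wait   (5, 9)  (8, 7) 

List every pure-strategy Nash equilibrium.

none

(Invest, Invest): Country 2 prefers Wait (4 > 3) — not an equilibrium.
(Invest, Wait): Country 1 prefers Wait (8 > 3) — not an equilibrium.
(Wait, Invest): Country 1 prefers Invest (9 > 5) — not an equilibrium.
(Wait, Wait): Country 2 prefers Invest (9 > 7) — not an equilibrium.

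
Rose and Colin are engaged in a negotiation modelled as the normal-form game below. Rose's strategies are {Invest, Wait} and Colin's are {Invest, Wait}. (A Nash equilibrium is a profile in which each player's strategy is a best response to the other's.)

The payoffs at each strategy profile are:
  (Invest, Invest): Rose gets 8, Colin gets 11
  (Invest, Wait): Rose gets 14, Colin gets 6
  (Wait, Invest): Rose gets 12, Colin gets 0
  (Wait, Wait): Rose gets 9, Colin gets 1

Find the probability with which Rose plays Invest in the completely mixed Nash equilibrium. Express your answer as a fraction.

Let r be the probability that Rose plays Invest. In a completely mixed equilibrium, Colin must be indifferent between Invest and Wait.
Colin's expected payoff from Invest is 11r; from Wait it is 6r + (1−r).
Setting these equal: 11r = 5r + 1, so r = 1/6.

1/6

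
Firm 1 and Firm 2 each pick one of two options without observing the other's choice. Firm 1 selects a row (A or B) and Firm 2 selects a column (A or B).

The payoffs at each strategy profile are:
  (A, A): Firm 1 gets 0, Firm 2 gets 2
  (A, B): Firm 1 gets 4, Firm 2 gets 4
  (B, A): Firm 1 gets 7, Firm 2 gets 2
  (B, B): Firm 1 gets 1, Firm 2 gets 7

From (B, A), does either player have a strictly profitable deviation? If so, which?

Firm 2

Firm 1 at (B, A) earns 7; deviating to A yields 0 — not better.
Firm 2 earns 2; deviating to B yields 7 — a strict improvement.
Only Firm 2 has a strictly profitable deviation.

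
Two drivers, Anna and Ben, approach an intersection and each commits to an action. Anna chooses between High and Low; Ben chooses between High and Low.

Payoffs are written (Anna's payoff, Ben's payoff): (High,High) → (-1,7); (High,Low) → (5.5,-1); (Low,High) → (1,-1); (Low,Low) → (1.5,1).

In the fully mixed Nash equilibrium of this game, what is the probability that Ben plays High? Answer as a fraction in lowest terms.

2/3

Let y be the probability that Ben plays High. In a completely mixed equilibrium, Anna must be indifferent between High and Low.
Anna's expected payoff from High is −y + 5.5(1−y); from Low it is y + 1.5(1−y).
Setting these equal: −6.5y + 5.5 = −0.5y + 1.5, so y = 2/3.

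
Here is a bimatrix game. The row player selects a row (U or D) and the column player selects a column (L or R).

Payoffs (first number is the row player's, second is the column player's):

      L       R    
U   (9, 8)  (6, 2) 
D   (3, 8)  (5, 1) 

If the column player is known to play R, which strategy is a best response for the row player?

U

Against R, the row player earns 6 from U and 5 from D.
So U is the best response.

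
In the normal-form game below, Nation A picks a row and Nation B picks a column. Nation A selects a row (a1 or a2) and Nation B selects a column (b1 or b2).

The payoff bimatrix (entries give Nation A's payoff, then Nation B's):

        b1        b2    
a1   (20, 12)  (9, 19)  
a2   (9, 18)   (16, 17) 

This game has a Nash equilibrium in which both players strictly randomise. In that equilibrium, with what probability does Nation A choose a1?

1/8

Let r be the probability that Nation A plays a1. In a completely mixed equilibrium, Nation B must be indifferent between b1 and b2.
Nation B's expected payoff from b1 is 12r + 18(1−r); from b2 it is 19r + 17(1−r).
Setting these equal: −6r + 18 = 2r + 17, so r = 1/8.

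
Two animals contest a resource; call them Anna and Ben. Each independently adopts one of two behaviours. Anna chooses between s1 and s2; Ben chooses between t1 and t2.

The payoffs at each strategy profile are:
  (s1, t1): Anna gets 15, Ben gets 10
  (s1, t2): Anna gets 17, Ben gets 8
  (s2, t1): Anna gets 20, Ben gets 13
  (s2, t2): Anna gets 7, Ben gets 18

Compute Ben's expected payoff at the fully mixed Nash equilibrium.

First find p, the probability Anna plays s1, from Ben's indifference between t1 and t2: 10p + 13(1−p) = 8p + 18(1−p), giving p = 5/7.
Since Ben is indifferent in equilibrium, Ben's expected payoff equals the payoff from either column against (5/7, 2/7). Using t1: 10(5/7) + 13(2/7) = 76/7.

76/7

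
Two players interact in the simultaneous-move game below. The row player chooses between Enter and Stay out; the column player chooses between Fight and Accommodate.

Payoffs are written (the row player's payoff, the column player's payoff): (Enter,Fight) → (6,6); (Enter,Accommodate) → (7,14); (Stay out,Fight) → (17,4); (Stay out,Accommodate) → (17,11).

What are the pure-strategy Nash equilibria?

(Stay out, Accommodate)

(Enter, Fight): the row player prefers Stay out (17 > 6); the column player prefers Accommodate (14 > 6) — not an equilibrium.
(Enter, Accommodate): the row player prefers Stay out (17 > 7) — not an equilibrium.
(Stay out, Fight): the column player prefers Accommodate (11 > 4) — not an equilibrium.
(Stay out, Accommodate): the row player gets 17 ≥ 7 from Enter, and the column player gets 11 ≥ 4 from Fight — Nash equilibrium.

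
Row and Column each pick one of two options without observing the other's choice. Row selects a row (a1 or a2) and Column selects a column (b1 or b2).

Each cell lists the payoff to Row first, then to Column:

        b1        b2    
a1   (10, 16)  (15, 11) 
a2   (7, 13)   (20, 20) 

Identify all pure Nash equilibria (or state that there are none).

(a1, b1) and (a2, b2)

(a1, b1): Row gets 10 ≥ 7 from a2, and Column gets 16 ≥ 11 from b2 — Nash equilibrium.
(a1, b2): Row prefers a2 (20 > 15); Column prefers b1 (16 > 11) — not an equilibrium.
(a2, b1): Row prefers a1 (10 > 7); Column prefers b2 (20 > 13) — not an equilibrium.
(a2, b2): Row gets 20 ≥ 15 from a1, and Column gets 20 ≥ 13 from b1 — Nash equilibrium.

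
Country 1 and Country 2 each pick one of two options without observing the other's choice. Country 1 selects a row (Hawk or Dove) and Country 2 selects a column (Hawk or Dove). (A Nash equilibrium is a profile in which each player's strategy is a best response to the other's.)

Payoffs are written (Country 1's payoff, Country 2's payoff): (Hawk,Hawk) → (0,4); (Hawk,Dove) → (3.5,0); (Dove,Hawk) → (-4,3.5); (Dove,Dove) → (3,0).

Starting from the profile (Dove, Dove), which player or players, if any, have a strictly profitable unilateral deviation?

Country 1 at (Dove, Dove) earns 3; deviating to Hawk yields 3.5 — a strict improvement.
Country 2 earns 0; deviating to Hawk yields 3.5 — a strict improvement.
Both Country 1 and Country 2 have strictly profitable deviations.

Both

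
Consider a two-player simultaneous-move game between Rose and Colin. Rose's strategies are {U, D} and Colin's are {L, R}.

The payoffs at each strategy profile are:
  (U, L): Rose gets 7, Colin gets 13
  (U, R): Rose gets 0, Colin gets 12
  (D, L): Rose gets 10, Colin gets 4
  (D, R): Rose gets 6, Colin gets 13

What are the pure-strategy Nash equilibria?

(D, R)

(U, L): Rose prefers D (10 > 7) — not an equilibrium.
(U, R): Rose prefers D (6 > 0); Colin prefers L (13 > 12) — not an equilibrium.
(D, L): Colin prefers R (13 > 4) — not an equilibrium.
(D, R): Rose gets 6 ≥ 0 from U, and Colin gets 13 ≥ 4 from L — Nash equilibrium.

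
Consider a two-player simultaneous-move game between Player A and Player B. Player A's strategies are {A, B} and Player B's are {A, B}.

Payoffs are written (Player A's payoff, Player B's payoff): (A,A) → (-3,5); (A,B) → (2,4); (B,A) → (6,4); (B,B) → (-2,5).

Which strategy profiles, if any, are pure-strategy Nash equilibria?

(A, A): Player A prefers B (6 > -3) — not an equilibrium.
(A, B): Player B prefers A (5 > 4) — not an equilibrium.
(B, A): Player B prefers B (5 > 4) — not an equilibrium.
(B, B): Player A prefers A (2 > -2) — not an equilibrium.

none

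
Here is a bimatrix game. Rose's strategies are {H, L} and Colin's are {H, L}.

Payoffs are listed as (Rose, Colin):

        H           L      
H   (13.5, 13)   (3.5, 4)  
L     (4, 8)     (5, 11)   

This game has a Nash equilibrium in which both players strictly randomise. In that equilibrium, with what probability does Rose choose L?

Let r be the probability that Rose plays H. In a completely mixed equilibrium, Colin must be indifferent between H and L.
Colin's expected payoff from H is 13r + 8(1−r); from L it is 4r + 11(1−r).
Setting these equal: 5r + 8 = −7r + 11, so r = 1/4.
Therefore Rose plays L with probability 1 − 1/4 = 3/4.

3/4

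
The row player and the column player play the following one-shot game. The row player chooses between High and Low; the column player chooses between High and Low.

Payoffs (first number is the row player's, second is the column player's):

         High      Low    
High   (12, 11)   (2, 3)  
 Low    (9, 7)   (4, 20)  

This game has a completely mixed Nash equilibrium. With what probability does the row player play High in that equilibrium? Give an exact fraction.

Let x be the probability that the row player plays High. In a completely mixed equilibrium, the column player must be indifferent between High and Low.
The column player's expected payoff from High is 11x + 7(1−x); from Low it is 3x + 20(1−x).
Setting these equal: 4x + 7 = −17x + 20, so x = 13/21.

13/21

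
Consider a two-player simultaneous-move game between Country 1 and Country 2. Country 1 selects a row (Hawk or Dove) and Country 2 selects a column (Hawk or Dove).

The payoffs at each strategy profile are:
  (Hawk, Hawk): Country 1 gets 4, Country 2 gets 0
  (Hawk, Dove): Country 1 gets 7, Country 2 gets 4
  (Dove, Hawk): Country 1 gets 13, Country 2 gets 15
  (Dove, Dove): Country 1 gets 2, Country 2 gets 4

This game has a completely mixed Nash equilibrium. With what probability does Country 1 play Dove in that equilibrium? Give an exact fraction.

Let p be the probability that Country 1 plays Hawk. In a completely mixed equilibrium, Country 2 must be indifferent between Hawk and Dove.
Country 2's expected payoff from Hawk is 15(1−p); from Dove it is 4p + 4(1−p).
Setting these equal: −15p + 15 = 4, so p = 11/15.
Therefore Country 1 plays Dove with probability 1 − 11/15 = 4/15.

4/15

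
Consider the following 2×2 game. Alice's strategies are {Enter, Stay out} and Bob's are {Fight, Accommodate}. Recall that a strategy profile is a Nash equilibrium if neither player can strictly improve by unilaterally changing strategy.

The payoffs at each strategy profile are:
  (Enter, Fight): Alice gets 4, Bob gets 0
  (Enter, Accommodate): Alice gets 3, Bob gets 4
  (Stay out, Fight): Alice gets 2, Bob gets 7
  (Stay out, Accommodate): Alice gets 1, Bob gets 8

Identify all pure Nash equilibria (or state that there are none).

(Enter, Accommodate)

(Enter, Fight): Bob prefers Accommodate (4 > 0) — not an equilibrium.
(Enter, Accommodate): Alice gets 3 ≥ 1 from Stay out, and Bob gets 4 ≥ 0 from Fight — Nash equilibrium.
(Stay out, Fight): Alice prefers Enter (4 > 2); Bob prefers Accommodate (8 > 7) — not an equilibrium.
(Stay out, Accommodate): Alice prefers Enter (3 > 1) — not an equilibrium.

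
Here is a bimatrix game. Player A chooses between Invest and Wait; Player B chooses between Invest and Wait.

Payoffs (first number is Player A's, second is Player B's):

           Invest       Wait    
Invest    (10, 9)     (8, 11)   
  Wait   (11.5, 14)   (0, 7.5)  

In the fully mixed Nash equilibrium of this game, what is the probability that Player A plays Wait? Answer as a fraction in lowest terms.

Let p be the probability that Player A plays Invest. In a completely mixed equilibrium, Player B must be indifferent between Invest and Wait.
Player B's expected payoff from Invest is 9p + 14(1−p); from Wait it is 11p + 7.5(1−p).
Setting these equal: −5p + 14 = 3.5p + 7.5, so p = 13/17.
Therefore Player A plays Wait with probability 1 − 13/17 = 4/17.

4/17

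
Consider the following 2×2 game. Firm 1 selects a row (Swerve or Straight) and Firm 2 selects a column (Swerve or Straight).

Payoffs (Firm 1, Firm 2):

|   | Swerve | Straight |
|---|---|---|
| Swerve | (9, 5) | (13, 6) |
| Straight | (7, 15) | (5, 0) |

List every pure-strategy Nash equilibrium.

(Swerve, Straight)

(Swerve, Swerve): Firm 2 prefers Straight (6 > 5) — not an equilibrium.
(Swerve, Straight): Firm 1 gets 13 ≥ 5 from Straight, and Firm 2 gets 6 ≥ 5 from Swerve — Nash equilibrium.
(Straight, Swerve): Firm 1 prefers Swerve (9 > 7) — not an equilibrium.
(Straight, Straight): Firm 1 prefers Swerve (13 > 5); Firm 2 prefers Swerve (15 > 0) — not an equilibrium.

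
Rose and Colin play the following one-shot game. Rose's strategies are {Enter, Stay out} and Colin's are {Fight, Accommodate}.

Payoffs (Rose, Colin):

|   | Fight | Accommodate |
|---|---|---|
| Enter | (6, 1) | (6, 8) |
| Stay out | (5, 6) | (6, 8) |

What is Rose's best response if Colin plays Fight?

Enter

Against Fight, Rose earns 6 from Enter and 5 from Stay out.
So Enter is the best response.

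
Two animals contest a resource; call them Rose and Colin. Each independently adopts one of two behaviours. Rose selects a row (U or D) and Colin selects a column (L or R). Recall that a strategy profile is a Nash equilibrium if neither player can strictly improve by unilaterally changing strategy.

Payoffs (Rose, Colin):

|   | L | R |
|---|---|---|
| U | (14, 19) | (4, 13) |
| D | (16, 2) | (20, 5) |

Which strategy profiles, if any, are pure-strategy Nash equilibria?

(U, L): Rose prefers D (16 > 14) — not an equilibrium.
(U, R): Rose prefers D (20 > 4); Colin prefers L (19 > 13) — not an equilibrium.
(D, L): Colin prefers R (5 > 2) — not an equilibrium.
(D, R): Rose gets 20 ≥ 4 from U, and Colin gets 5 ≥ 2 from L — Nash equilibrium.

(D, R)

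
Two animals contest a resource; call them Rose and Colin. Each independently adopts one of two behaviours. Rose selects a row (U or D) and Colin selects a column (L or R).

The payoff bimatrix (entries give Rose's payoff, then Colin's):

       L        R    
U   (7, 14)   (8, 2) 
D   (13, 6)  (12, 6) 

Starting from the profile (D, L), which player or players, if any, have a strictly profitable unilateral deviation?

Rose at (D, L) earns 13; deviating to U yields 7 — not better.
Colin earns 6; deviating to R yields 6 — not better.
Neither player can strictly improve; the profile is a Nash equilibrium.

Neither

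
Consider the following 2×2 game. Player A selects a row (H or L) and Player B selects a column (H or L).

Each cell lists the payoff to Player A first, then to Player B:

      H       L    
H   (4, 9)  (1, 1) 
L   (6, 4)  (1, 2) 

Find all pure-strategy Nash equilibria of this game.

(L, H)

(H, H): Player A prefers L (6 > 4) — not an equilibrium.
(H, L): Player B prefers H (9 > 1) — not an equilibrium.
(L, H): Player A gets 6 ≥ 4 from H, and Player B gets 4 ≥ 2 from L — Nash equilibrium.
(L, L): Player B prefers H (4 > 2) — not an equilibrium.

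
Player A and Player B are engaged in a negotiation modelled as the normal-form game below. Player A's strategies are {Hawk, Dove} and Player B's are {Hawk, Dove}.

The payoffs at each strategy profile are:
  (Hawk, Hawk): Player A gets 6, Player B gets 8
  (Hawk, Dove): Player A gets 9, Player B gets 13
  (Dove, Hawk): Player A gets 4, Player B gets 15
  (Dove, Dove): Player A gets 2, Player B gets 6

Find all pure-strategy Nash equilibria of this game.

(Hawk, Dove)

(Hawk, Hawk): Player B prefers Dove (13 > 8) — not an equilibrium.
(Hawk, Dove): Player A gets 9 ≥ 2 from Dove, and Player B gets 13 ≥ 8 from Hawk — Nash equilibrium.
(Dove, Hawk): Player A prefers Hawk (6 > 4) — not an equilibrium.
(Dove, Dove): Player A prefers Hawk (9 > 2); Player B prefers Hawk (15 > 6) — not an equilibrium.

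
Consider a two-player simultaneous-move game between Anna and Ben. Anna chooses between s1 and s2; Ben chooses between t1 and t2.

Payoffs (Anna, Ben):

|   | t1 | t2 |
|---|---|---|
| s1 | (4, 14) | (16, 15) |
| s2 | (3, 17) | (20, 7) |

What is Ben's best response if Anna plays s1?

Against s1, Ben earns 14 from t1 and 15 from t2.
So t2 is the best response.

t2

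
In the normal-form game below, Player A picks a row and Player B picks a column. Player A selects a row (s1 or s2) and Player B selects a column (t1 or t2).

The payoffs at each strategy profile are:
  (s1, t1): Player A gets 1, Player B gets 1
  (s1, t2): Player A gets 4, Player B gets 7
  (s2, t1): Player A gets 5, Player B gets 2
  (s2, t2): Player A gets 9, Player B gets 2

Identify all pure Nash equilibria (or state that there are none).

(s2, t1) and (s2, t2)

(s1, t1): Player A prefers s2 (5 > 1); Player B prefers t2 (7 > 1) — not an equilibrium.
(s1, t2): Player A prefers s2 (9 > 4) — not an equilibrium.
(s2, t1): Player A gets 5 ≥ 1 from s1, and Player B gets 2 ≥ 2 from t2 — Nash equilibrium.
(s2, t2): Player A gets 9 ≥ 4 from s1, and Player B gets 2 ≥ 2 from t1 — Nash equilibrium.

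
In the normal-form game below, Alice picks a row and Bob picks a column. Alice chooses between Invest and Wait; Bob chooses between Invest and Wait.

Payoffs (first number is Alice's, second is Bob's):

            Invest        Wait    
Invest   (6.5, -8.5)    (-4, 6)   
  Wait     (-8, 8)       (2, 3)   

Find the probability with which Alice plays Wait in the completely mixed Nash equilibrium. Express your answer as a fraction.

Let p be the probability that Alice plays Invest. In a completely mixed equilibrium, Bob must be indifferent between Invest and Wait.
Bob's expected payoff from Invest is −8.5p + 8(1−p); from Wait it is 6p + 3(1−p).
Setting these equal: −16.5p + 8 = 3p + 3, so p = 10/39.
Therefore Alice plays Wait with probability 1 − 10/39 = 29/39.

29/39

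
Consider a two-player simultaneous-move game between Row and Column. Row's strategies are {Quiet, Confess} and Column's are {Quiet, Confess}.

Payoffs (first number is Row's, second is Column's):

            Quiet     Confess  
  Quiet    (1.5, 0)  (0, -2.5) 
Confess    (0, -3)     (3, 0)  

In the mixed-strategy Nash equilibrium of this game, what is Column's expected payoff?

-15/11

First find p, the probability Row plays Quiet, from Column's indifference between Quiet and Confess: −3(1−p) = −2.5p, giving p = 6/11.
Since Column is indifferent in equilibrium, Column's expected payoff equals the payoff from either column against (6/11, 5/11). Using Quiet: −3(5/11) = -15/11.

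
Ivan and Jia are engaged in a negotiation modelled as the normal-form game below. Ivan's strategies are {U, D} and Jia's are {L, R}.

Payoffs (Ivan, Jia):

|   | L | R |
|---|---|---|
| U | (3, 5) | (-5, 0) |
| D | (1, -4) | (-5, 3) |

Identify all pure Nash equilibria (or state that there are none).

(U, L) and (D, R)

(U, L): Ivan gets 3 ≥ 1 from D, and Jia gets 5 ≥ 0 from R — Nash equilibrium.
(U, R): Jia prefers L (5 > 0) — not an equilibrium.
(D, L): Ivan prefers U (3 > 1); Jia prefers R (3 > -4) — not an equilibrium.
(D, R): Ivan gets -5 ≥ -5 from U, and Jia gets 3 ≥ -4 from L — Nash equilibrium.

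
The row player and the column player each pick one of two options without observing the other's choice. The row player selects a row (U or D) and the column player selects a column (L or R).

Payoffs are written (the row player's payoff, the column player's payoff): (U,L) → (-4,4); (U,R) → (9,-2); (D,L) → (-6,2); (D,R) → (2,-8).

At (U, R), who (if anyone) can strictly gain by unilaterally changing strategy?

The row player at (U, R) earns 9; deviating to D yields 2 — not better.
The column player earns -2; deviating to L yields 4 — a strict improvement.
Only the column player has a strictly profitable deviation.

The column player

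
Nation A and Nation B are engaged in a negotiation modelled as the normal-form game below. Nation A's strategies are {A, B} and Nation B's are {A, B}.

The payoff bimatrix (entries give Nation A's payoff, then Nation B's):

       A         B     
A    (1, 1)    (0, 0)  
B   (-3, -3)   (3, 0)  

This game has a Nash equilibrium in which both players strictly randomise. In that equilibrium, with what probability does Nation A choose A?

Let p be the probability that Nation A plays A. In a completely mixed equilibrium, Nation B must be indifferent between A and B.
Nation B's expected payoff from A is p − 3(1−p); from B it is 0.
Setting these equal: 4p − 3 = 0, so p = 3/4.

3/4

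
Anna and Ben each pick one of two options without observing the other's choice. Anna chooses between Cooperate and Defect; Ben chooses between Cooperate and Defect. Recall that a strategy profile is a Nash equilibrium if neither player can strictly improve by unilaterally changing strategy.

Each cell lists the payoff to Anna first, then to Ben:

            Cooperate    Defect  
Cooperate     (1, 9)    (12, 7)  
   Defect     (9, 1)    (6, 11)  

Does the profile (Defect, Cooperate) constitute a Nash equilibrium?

No

At (Defect, Cooperate), Anna earns 9; switching to Cooperate would give 1, so Anna has no profitable deviation.
Ben earns 1; switching to Defect would give 11, so Ben would deviate.
Since at least one player can profitably deviate, this is not a Nash equilibrium.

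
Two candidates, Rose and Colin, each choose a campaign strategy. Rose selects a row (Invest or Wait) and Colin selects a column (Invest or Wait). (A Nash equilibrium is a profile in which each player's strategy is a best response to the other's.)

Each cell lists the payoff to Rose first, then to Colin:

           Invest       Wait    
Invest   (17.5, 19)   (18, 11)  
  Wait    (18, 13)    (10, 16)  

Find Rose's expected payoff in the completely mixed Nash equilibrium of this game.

298/17

First find q, the probability Colin plays Invest, from Rose's indifference between Invest and Wait: 17.5q + 18(1−q) = 18q + 10(1−q), giving q = 16/17.
Since Rose is indifferent in equilibrium, Rose's expected payoff equals the payoff from either row against (16/17, 1/17). Using Invest: 17.5(16/17) + 18(1/17) = 298/17.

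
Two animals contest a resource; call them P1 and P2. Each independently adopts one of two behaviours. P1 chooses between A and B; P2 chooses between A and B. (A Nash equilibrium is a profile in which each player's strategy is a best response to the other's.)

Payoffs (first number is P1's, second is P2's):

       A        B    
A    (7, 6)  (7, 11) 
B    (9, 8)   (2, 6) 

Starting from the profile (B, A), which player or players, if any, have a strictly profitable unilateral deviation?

P1 at (B, A) earns 9; deviating to A yields 7 — not better.
P2 earns 8; deviating to B yields 6 — not better.
Neither player can strictly improve; the profile is a Nash equilibrium.

Neither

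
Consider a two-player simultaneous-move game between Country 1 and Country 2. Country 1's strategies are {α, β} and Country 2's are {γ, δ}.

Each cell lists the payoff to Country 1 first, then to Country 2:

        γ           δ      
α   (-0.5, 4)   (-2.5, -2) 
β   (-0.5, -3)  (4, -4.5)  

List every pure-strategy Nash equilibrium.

(α, γ) and (β, γ)

(α, γ): Country 1 gets -0.5 ≥ -0.5 from β, and Country 2 gets 4 ≥ -2 from δ — Nash equilibrium.
(α, δ): Country 1 prefers β (4 > -2.5); Country 2 prefers γ (4 > -2) — not an equilibrium.
(β, γ): Country 1 gets -0.5 ≥ -0.5 from α, and Country 2 gets -3 ≥ -4.5 from δ — Nash equilibrium.
(β, δ): Country 2 prefers γ (-3 > -4.5) — not an equilibrium.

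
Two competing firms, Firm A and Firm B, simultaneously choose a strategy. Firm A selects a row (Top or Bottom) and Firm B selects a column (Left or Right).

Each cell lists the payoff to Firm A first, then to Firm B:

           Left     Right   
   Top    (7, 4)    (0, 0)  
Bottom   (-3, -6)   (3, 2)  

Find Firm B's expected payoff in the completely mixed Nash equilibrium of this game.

First find p, the probability Firm A plays Top, from Firm B's indifference between Left and Right: 4p − 6(1−p) = 2(1−p), giving p = 2/3.
Since Firm B is indifferent in equilibrium, Firm B's expected payoff equals the payoff from either column against (2/3, 1/3). Using Left: 4(2/3) − 6(1/3) = 2/3.

2/3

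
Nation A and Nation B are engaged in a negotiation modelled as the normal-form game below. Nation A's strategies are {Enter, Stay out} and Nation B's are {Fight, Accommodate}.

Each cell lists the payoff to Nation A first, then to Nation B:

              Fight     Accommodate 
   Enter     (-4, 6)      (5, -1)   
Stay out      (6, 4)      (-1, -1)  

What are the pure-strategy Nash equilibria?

(Stay out, Fight)

(Enter, Fight): Nation A prefers Stay out (6 > -4) — not an equilibrium.
(Enter, Accommodate): Nation B prefers Fight (6 > -1) — not an equilibrium.
(Stay out, Fight): Nation A gets 6 ≥ -4 from Enter, and Nation B gets 4 ≥ -1 from Accommodate — Nash equilibrium.
(Stay out, Accommodate): Nation A prefers Enter (5 > -1); Nation B prefers Fight (4 > -1) — not an equilibrium.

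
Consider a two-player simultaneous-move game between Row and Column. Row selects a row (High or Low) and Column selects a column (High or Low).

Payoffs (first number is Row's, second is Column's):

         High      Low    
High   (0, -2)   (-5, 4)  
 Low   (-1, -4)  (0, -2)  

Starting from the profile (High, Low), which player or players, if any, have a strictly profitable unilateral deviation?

Row

Row at (High, Low) earns -5; deviating to Low yields 0 — a strict improvement.
Column earns 4; deviating to High yields -2 — not better.
Only Row has a strictly profitable deviation.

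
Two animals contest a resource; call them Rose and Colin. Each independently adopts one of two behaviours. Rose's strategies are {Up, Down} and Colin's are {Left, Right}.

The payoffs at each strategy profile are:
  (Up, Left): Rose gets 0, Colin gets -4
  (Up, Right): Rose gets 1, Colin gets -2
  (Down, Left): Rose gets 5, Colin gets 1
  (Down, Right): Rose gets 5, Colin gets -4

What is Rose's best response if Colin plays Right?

Against Right, Rose earns 1 from Up and 5 from Down.
So Down is the best response.

Down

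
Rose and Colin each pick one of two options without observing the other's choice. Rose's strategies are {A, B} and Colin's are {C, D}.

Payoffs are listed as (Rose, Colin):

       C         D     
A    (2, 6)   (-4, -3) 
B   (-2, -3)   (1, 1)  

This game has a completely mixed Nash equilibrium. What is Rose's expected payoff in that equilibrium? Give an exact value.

-2/3

First find q, the probability Colin plays C, from Rose's indifference between A and B: 2q − 4(1−q) = −2q + (1−q), giving q = 5/9.
Since Rose is indifferent in equilibrium, Rose's expected payoff equals the payoff from either row against (5/9, 4/9). Using A: 2(5/9) − 4(4/9) = -2/3.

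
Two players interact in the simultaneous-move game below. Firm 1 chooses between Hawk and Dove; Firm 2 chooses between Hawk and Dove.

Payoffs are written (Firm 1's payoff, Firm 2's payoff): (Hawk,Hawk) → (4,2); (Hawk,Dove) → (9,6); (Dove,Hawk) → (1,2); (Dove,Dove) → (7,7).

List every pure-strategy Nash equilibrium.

(Hawk, Hawk): Firm 2 prefers Dove (6 > 2) — not an equilibrium.
(Hawk, Dove): Firm 1 gets 9 ≥ 7 from Dove, and Firm 2 gets 6 ≥ 2 from Hawk — Nash equilibrium.
(Dove, Hawk): Firm 1 prefers Hawk (4 > 1); Firm 2 prefers Dove (7 > 2) — not an equilibrium.
(Dove, Dove): Firm 1 prefers Hawk (9 > 7) — not an equilibrium.

(Hawk, Dove)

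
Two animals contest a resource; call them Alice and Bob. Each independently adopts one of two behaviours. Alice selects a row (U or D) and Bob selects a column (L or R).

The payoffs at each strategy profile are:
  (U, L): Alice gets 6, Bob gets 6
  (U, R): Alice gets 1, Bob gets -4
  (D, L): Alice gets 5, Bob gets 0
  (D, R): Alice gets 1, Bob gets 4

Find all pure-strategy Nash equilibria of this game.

(U, L): Alice gets 6 ≥ 5 from D, and Bob gets 6 ≥ -4 from R — Nash equilibrium.
(U, R): Bob prefers L (6 > -4) — not an equilibrium.
(D, L): Alice prefers U (6 > 5); Bob prefers R (4 > 0) — not an equilibrium.
(D, R): Alice gets 1 ≥ 1 from U, and Bob gets 4 ≥ 0 from L — Nash equilibrium.

(U, L) and (D, R)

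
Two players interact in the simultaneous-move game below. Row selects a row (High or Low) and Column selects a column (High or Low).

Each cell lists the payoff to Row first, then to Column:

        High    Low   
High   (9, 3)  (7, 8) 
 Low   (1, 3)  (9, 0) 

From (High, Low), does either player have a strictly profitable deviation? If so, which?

Row at (High, Low) earns 7; deviating to Low yields 9 — a strict improvement.
Column earns 8; deviating to High yields 3 — not better.
Only Row has a strictly profitable deviation.

Row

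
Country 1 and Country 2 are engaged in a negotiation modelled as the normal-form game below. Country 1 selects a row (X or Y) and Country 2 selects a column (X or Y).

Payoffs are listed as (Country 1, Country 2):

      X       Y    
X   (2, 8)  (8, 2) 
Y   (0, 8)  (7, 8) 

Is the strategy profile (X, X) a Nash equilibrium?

At (X, X), Country 1 earns 2; switching to Y would give 0, so Country 1 has no profitable deviation.
Country 2 earns 8; switching to Y would give 2, so Country 2 has no profitable deviation.
Neither player can gain by a unilateral deviation, so this profile is a Nash equilibrium.

Yes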